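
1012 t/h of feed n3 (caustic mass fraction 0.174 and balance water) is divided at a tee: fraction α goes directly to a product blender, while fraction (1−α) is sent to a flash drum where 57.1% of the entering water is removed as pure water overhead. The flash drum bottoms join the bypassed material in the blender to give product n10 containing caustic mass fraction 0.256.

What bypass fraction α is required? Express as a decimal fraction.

0.321

All 1012×0.174 = 176.09 t/h of caustic reaches n10, so n10 = 176.09/0.256 = 687.84 t/h and vapour = 324.16 t/h.
The evaporator receives (1−α)·1012 of feed at 0.826 water and removes 0.571 of that water:
0.571×0.826×(1−α)×1012 = 324.16
(1−α) = 324.16/477.31 = 0.6791;  α = 0.3209.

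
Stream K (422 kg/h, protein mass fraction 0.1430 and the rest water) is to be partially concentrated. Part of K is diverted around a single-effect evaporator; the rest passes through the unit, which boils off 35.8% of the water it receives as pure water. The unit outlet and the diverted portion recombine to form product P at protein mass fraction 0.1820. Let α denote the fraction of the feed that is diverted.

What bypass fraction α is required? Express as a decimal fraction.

0.302

All 422×0.143 = 60.346 kg/h of protein reaches P, so P = 60.346/0.182 = 331.57 kg/h and vapour = 90.429 kg/h.
The evaporator receives (1−α)·422 of feed at 0.857 water and removes 0.358 of that water:
0.358×0.857×(1−α)×422 = 90.429
(1−α) = 90.429/129.47 = 0.6984;  α = 0.3016.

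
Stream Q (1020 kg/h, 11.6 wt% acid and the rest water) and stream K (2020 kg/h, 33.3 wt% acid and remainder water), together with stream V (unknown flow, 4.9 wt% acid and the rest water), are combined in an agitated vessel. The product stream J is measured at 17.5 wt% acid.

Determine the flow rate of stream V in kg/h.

Let V be the unknown flow. Total out = 3040 + V.
acid balance: 790.98 + 0.049·V = 0.175·(3040 + V)
(0.049 − 0.175)·V = 0.175×3040 − 790.98 = -258.98
V = -258.98 / -0.126 = 2055.4 kg/h

2055 kg/h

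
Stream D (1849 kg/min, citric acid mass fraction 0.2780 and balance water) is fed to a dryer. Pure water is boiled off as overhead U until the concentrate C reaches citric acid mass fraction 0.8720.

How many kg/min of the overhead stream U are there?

1260 kg/min

citric acid is conserved: 1849×0.278 = 514.02 kg/min all reports to the concentrate.
Concentrate = 514.02/(target fraction) = 589.47 kg/min.
Overhead = 1849 − 589.47 = 1259.5 kg/min.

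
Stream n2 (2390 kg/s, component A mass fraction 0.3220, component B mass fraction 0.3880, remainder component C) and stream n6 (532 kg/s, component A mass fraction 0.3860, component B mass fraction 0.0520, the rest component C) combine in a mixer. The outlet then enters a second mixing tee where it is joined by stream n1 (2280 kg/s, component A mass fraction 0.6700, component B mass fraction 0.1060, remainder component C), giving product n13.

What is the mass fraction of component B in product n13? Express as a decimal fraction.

0.2300

Overall, product flow = 5202 kg/s.
component B in = 2390×0.388 + 532×0.052 + 2280×0.106 = 1196.7 kg/s.
component B fraction in n13 = 0.2300.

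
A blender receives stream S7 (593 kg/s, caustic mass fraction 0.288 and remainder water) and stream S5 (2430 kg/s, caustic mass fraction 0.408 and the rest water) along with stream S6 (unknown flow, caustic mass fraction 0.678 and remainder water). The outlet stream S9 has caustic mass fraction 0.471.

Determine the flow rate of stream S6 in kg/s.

Let S6 be the unknown flow. Total out = 3023 + S6.
caustic balance: 1162.2 + 0.678·S6 = 0.471·(3023 + S6)
(0.678 − 0.471)·S6 = 0.471×3023 − 1162.2 = 261.61
S6 = 261.61 / 0.207 = 1263.8 kg/s

1264 kg/s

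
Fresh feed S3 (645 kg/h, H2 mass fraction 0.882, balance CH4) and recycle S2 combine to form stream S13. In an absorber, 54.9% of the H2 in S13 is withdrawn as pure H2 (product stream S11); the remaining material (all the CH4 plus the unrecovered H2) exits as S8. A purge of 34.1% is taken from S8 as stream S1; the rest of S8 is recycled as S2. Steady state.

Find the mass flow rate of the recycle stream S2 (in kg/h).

CH4 enters only via S3 and leaves only via the purge: 645×0.118 = 0.341×(CH4 in S8), and the absorber passes all CH4, so CH4 in S13 = CH4 in S8 = 223.2 kg/h.
H2 in S13: m_A = 645×0.882 + (1−0.341)·(1−0.549)·m_A, so m_A = 568.89/0.7028 = 809.47 kg/h.
S8 = (1−0.549)×809.47 + 223.2 = 588.27 kg/h.
Recycle S2 = (1−0.341)×588.27 = 387.67 kg/h.

387.7 kg/h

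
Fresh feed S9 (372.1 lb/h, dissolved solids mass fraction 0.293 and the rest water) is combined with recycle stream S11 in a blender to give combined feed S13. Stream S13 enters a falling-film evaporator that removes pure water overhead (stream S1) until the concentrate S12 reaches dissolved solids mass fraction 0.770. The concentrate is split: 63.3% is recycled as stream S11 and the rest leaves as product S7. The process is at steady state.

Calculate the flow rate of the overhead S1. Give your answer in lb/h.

230.5 lb/h

Overall dissolved solids balance (none leaves overhead): dissolved solids in fresh feed = dissolved solids in product, i.e. 372.1×0.293 = (1−0.633)·S12·0.770.
S12 = 109.03/(0.770×0.367) = 385.81 lb/h.
Recycle S11 = 0.633×385.81 = 244.22 lb/h.
Combined feed S13 = 372.1 + 244.22 = 616.32 lb/h.
Overhead S1 = S13 − S12 = 616.32 − 385.81 = 230.51 lb/h.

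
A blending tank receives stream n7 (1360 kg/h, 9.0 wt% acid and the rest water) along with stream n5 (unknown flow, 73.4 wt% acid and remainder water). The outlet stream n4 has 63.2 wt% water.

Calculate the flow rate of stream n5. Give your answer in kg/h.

1033 kg/h

Let n5 be the unknown flow. Total out = 1360 + n5.
water balance: 1237.6 + 0.266·n5 = 0.632·(1360 + n5)
(0.266 − 0.632)·n5 = 0.632×1360 − 1237.6 = -378.08
n5 = -378.08 / -0.366 = 1033 kg/h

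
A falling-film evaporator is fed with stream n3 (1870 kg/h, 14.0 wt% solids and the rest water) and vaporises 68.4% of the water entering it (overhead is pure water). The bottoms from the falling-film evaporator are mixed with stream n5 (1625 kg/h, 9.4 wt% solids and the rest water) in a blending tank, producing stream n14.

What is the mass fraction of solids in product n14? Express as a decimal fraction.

0.173

Vapour removed = 0.684×0.860×1870 = 1100 kg/h; concentrate = 769.99 kg/h.
solids reaching the mixer = 261.8 (from concentrate) + 1625×0.094 = 414.55 kg/h.
Product flow = 769.99 + 1625 = 2395 kg/h; solids fraction = 0.173.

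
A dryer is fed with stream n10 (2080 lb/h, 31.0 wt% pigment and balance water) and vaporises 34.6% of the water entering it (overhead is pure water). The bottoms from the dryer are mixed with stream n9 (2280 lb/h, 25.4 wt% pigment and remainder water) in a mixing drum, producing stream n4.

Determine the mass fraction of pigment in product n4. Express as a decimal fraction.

0.3168

Vapour removed = 0.346×0.690×2080 = 496.58 lb/h; concentrate = 1583.4 lb/h.
pigment reaching the mixer = 644.8 (from concentrate) + 2280×0.254 = 1223.9 lb/h.
Product flow = 1583.4 + 2280 = 3863.4 lb/h; pigment fraction = 0.3168.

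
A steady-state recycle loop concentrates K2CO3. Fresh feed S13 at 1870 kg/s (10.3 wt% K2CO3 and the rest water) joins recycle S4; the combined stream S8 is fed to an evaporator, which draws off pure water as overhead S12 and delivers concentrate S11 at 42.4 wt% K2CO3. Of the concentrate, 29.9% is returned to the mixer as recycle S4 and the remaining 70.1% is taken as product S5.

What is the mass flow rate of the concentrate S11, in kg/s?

648 kg/s

Overall K2CO3 balance (none leaves overhead): K2CO3 in fresh feed = K2CO3 in product, i.e. 1870×0.103 = (1−0.299)·S11·0.424.
S11 = 192.61/(0.424×0.701) = 648.03 kg/s.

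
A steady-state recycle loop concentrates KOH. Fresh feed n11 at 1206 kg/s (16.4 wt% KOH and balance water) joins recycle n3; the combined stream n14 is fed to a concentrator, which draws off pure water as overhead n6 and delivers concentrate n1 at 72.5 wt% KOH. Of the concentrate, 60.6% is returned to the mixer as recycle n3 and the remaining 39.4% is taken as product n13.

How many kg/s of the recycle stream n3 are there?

Overall KOH balance (none leaves overhead): KOH in fresh feed = KOH in product, i.e. 1206×0.164 = (1−0.606)·n1·0.725.
n1 = 197.78/(0.725×0.394) = 692.4 kg/s.
Recycle n3 = 0.606×692.4 = 419.59 kg/s.

419.6 kg/s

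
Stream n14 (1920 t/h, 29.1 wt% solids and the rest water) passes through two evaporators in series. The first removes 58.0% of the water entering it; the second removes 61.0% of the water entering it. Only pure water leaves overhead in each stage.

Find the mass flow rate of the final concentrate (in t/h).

water in feed = 1920×0.709 = 1361.3 t/h.
After stage 1: water left = (1−0.580)×1361.3 = 571.74; stream total = 1130.5 t/h.
After stage 2: water left = (1−0.610)×571.74 = 222.98; final concentrate = 781.7 t/h.

781.7 t/h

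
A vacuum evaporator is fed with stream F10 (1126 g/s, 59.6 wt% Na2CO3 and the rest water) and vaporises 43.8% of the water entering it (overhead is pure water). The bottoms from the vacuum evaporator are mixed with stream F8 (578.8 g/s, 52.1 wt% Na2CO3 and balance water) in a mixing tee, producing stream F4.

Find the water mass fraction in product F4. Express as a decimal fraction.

0.354

Vapour removed = 0.438×0.404×1126 = 199.25 g/s; concentrate = 926.75 g/s.
water reaching the mixer = 255.66 (from concentrate) + 578.8×0.479 = 532.9 g/s.
Product flow = 926.75 + 578.8 = 1505.6 g/s; water fraction = 0.354.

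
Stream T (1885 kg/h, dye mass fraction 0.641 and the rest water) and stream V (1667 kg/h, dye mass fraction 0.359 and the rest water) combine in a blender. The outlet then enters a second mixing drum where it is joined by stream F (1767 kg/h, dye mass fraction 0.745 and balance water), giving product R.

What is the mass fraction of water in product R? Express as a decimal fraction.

0.413

Overall, product flow = 5319 kg/h.
water in = 1885×0.359 + 1667×0.641 + 1767×0.255 = 2195.8 kg/h.
water fraction in R = 0.413.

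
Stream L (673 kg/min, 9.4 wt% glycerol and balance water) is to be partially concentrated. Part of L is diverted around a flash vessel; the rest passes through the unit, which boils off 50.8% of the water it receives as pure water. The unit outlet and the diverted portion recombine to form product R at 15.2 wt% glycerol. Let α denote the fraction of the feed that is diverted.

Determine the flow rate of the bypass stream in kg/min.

115 kg/min

All 673×0.094 = 63.262 kg/min of glycerol reaches R, so R = 63.262/0.152 = 416.2 kg/min and vapour = 256.8 kg/min.
The evaporator receives (1−α)·673 of feed at 0.906 water and removes 0.508 of that water:
0.508×0.906×(1−α)×673 = 256.8
(1−α) = 256.8/309.75 = 0.8291;  α = 0.1709.
Bypass flow = 0.1709×673 = 115.03 kg/min.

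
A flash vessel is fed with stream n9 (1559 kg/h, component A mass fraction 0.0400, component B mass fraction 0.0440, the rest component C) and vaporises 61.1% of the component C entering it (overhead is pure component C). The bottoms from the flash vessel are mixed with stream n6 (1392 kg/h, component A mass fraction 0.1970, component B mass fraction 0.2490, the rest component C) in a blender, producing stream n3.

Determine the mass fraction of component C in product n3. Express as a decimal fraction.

Vapour removed = 0.611×0.916×1559 = 872.53 kg/h; concentrate = 686.47 kg/h.
component C reaching the mixer = 555.51 (from concentrate) + 1392×0.554 = 1326.7 kg/h.
Product flow = 686.47 + 1392 = 2078.5 kg/h; component C fraction = 0.6383.

0.6383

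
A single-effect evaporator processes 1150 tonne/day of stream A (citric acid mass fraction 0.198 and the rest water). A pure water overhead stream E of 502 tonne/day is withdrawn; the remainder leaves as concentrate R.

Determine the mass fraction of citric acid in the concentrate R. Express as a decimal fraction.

citric acid is not removed: 1150×0.198 = 227.7 tonne/day of citric acid enters R.
Concentrate = 1150 − 502 = 648 tonne/day.
Mass fraction = 227.7/648 = 0.351.

0.351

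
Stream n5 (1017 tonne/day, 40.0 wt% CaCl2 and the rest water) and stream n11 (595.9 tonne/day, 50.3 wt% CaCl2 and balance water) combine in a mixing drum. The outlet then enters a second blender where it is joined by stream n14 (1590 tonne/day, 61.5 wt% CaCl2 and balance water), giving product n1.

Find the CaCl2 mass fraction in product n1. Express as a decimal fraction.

Overall, product flow = 3202.9 tonne/day.
CaCl2 in = 1017×0.400 + 595.9×0.503 + 1590×0.615 = 1684.4 tonne/day.
CaCl2 fraction in n1 = 0.526.

0.526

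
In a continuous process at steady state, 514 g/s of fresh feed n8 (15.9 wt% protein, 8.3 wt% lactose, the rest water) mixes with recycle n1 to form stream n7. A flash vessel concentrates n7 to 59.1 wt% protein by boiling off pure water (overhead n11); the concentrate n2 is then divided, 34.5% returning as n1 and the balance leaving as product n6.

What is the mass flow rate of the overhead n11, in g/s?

Overall protein balance (none leaves overhead): protein in fresh feed = protein in product, i.e. 514×0.159 = (1−0.345)·n2·0.591.
n2 = 81.726/(0.591×0.655) = 211.12 g/s.
Recycle n1 = 0.345×211.12 = 72.837 g/s.
Combined feed n7 = 514 + 72.837 = 586.84 g/s.
Overhead n11 = n7 − n2 = 586.84 − 211.12 = 375.72 g/s.

375.7 g/s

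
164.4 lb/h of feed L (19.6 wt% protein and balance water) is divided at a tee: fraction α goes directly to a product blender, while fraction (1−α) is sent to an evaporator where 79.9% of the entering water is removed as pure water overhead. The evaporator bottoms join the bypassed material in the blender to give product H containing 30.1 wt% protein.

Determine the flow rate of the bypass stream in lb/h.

All 164.4×0.196 = 32.222 lb/h of protein reaches H, so H = 32.222/0.301 = 107.05 lb/h and vapour = 57.349 lb/h.
The evaporator receives (1−α)·164.4 of feed at 0.804 water and removes 0.799 of that water:
0.799×0.804×(1−α)×164.4 = 57.349
(1−α) = 57.349/105.61 = 0.5430;  α = 0.4570.
Bypass flow = 0.4570×164.4 = 75.127 lb/h.

75.13 lb/h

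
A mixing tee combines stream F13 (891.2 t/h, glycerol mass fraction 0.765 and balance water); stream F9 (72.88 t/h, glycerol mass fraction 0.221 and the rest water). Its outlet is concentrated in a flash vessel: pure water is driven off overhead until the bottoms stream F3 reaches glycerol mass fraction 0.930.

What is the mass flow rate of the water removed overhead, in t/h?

glycerol entering = 891.2×0.765 + 72.88×0.221 = 697.87 t/h.
All glycerol reports to F3, so F3 = 697.87/0.930 = 750.4 t/h.
Total feed = 964.08 t/h; overhead = 964.08 − 750.4 = 213.68 t/h.

213.7 t/h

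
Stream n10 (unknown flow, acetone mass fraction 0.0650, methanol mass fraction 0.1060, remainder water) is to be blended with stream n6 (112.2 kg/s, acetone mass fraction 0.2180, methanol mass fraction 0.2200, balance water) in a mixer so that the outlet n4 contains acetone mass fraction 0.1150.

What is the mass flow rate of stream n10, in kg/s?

231.1 kg/s

Let n10 be the unknown flow. Total out = 112.2 + n10.
acetone balance: 24.46 + 0.065·n10 = 0.115·(112.2 + n10)
(0.065 − 0.115)·n10 = 0.115×112.2 − 24.46 = -11.557
n10 = -11.557 / -0.050 = 231.13 kg/s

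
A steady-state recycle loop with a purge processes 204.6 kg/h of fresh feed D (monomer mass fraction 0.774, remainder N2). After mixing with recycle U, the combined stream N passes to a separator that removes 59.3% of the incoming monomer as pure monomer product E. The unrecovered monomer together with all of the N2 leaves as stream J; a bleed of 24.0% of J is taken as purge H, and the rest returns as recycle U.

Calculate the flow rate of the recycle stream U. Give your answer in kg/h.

217.3 kg/h

N2 enters only via D and leaves only via the purge: 204.6×0.226 = 0.240×(N2 in J), and the separator passes all N2, so N2 in N = N2 in J = 192.67 kg/h.
monomer in N: m_A = 204.6×0.774 + (1−0.240)·(1−0.593)·m_A, so m_A = 158.36/0.6907 = 229.28 kg/h.
J = (1−0.593)×229.28 + 192.67 = 285.98 kg/h.
Recycle U = (1−0.240)×285.98 = 217.35 kg/h.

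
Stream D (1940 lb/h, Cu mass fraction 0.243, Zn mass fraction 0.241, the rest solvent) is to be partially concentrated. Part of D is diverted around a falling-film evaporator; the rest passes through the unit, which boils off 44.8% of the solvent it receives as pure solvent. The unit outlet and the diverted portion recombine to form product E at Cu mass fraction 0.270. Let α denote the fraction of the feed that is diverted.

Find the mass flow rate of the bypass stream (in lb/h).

1101 lb/h

All 1940×0.243 = 471.42 lb/h of Cu reaches E, so E = 471.42/0.270 = 1746 lb/h and vapour = 194 lb/h.
The evaporator receives (1−α)·1940 of feed at 0.516 solvent and removes 0.448 of that solvent:
0.448×0.516×(1−α)×1940 = 194
(1−α) = 194/448.47 = 0.4326;  α = 0.5674.
Bypass flow = 0.5674×1940 = 1100.8 lb/h.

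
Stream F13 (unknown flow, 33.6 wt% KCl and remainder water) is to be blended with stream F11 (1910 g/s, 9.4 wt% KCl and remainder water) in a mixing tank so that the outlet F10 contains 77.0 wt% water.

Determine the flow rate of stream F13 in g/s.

Let F13 be the unknown flow. Total out = 1910 + F13.
water balance: 1730.5 + 0.664·F13 = 0.770·(1910 + F13)
(0.664 − 0.770)·F13 = 0.770×1910 − 1730.5 = -259.76
F13 = -259.76 / -0.106 = 2450.6 g/s

2451 g/s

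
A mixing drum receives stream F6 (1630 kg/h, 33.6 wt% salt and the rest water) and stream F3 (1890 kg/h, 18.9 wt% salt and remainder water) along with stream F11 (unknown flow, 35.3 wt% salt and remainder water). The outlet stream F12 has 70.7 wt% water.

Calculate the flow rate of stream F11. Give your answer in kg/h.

2108 kg/h

Let F11 be the unknown flow. Total out = 3520 + F11.
water balance: 2615.1 + 0.647·F11 = 0.707·(3520 + F11)
(0.647 − 0.707)·F11 = 0.707×3520 − 2615.1 = -126.47
F11 = -126.47 / -0.060 = 2107.8 kg/h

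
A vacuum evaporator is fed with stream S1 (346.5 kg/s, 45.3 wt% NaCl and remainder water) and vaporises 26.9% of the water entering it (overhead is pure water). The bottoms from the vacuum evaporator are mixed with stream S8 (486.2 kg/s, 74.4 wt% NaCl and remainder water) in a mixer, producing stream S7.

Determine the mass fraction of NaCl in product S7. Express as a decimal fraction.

Vapour removed = 0.269×0.547×346.5 = 50.985 kg/s; concentrate = 295.51 kg/s.
NaCl reaching the mixer = 156.96 (from concentrate) + 486.2×0.744 = 518.7 kg/s.
Product flow = 295.51 + 486.2 = 781.71 kg/s; NaCl fraction = 0.664.

0.664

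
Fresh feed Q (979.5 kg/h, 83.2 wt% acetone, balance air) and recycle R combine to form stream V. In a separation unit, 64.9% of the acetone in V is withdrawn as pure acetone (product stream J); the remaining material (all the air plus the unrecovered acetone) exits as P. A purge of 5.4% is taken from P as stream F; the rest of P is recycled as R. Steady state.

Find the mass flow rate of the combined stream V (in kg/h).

air enters only via Q and leaves only via the purge: 979.5×0.168 = 0.054×(air in P), and the separation unit passes all air, so air in V = air in P = 3047.3 kg/h.
acetone in V: m_A = 979.5×0.832 + (1−0.054)·(1−0.649)·m_A, so m_A = 814.94/0.6680 = 1220.1 kg/h.
V = 1220.1 + 3047.3 = 4267.4 kg/h.

4267 kg/h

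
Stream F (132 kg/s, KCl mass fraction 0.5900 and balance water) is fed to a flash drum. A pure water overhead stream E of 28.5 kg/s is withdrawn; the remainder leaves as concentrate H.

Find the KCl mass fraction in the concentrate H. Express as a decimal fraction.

KCl is not removed: 132×0.590 = 77.88 kg/s of KCl enters H.
Concentrate = 132 − 28.5 = 103.5 kg/s.
Mass fraction = 77.88/103.5 = 0.7525.

0.7525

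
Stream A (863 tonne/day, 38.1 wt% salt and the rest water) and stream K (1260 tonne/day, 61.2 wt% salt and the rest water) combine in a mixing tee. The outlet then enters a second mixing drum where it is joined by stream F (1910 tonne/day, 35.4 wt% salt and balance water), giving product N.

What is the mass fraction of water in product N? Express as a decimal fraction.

0.560

Overall, product flow = 4033 tonne/day.
water in = 863×0.619 + 1260×0.388 + 1910×0.646 = 2256.9 tonne/day.
water fraction in N = 0.560.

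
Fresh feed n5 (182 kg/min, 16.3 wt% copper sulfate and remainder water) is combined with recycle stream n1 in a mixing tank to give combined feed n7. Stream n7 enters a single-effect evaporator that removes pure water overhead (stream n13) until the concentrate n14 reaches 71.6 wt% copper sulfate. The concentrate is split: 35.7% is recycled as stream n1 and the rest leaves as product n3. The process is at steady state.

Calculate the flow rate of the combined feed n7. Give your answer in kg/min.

205 kg/min

Overall copper sulfate balance (none leaves overhead): copper sulfate in fresh feed = copper sulfate in product, i.e. 182×0.163 = (1−0.357)·n14·0.716.
n14 = 29.666/(0.716×0.643) = 64.437 kg/min.
Recycle n1 = 0.357×64.437 = 23.004 kg/min.
Combined feed n7 = 182 + 23.004 = 205 kg/min.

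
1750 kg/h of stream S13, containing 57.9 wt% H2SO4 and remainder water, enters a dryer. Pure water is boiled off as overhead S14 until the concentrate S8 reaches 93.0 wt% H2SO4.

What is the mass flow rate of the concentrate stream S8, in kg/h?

1090 kg/h

H2SO4 is conserved: 1750×0.579 = 1013.2 kg/h all reports to the concentrate.
Concentrate = 1013.2/(target fraction) = 1089.5 kg/h.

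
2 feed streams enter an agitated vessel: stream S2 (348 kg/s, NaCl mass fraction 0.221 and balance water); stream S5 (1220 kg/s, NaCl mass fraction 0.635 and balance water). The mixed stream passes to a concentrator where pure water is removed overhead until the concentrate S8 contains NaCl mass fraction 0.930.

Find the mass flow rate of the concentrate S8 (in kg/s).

915.7 kg/s

NaCl entering = 348×0.221 + 1220×0.635 = 851.61 kg/s.
All NaCl reports to S8, so S8 = 851.61/0.930 = 915.71 kg/s.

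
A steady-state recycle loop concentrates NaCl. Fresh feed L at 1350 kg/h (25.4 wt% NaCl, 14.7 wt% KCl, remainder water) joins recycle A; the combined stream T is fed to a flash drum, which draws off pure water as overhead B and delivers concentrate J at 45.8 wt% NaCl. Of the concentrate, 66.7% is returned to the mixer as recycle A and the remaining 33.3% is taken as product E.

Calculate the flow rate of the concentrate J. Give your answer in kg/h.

Overall NaCl balance (none leaves overhead): NaCl in fresh feed = NaCl in product, i.e. 1350×0.254 = (1−0.667)·J·0.458.
J = 342.9/(0.458×0.333) = 2248.3 kg/h.

2248 kg/h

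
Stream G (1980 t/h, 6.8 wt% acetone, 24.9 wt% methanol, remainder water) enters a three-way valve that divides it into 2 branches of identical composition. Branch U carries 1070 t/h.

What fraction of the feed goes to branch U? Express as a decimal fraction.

Fraction to U = 1070/1980 = 0.5404.

0.540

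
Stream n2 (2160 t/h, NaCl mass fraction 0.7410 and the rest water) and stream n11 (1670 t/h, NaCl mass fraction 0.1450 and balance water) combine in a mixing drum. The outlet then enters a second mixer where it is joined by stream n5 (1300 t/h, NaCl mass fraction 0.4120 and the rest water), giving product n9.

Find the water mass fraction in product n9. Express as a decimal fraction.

0.5364

Overall, product flow = 5130 t/h.
water in = 2160×0.259 + 1670×0.855 + 1300×0.588 = 2751.7 t/h.
water fraction in n9 = 0.5364.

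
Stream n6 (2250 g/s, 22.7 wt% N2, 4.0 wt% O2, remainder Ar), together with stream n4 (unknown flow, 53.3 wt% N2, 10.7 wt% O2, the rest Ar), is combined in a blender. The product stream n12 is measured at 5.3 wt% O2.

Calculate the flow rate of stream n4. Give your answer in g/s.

541.7 g/s

Let n4 be the unknown flow. Total out = 2250 + n4.
O2 balance: 90 + 0.107·n4 = 0.053·(2250 + n4)
(0.107 − 0.053)·n4 = 0.053×2250 − 90 = 29.25
n4 = 29.25 / 0.054 = 541.67 g/s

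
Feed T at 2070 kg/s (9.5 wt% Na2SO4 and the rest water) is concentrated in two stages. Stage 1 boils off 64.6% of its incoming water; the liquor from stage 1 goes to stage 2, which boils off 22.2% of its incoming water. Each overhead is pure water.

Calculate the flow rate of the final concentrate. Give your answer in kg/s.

712.6 kg/s

water in feed = 2070×0.905 = 1873.4 kg/s.
After stage 1: water left = (1−0.646)×1873.4 = 663.17; stream total = 859.82 kg/s.
After stage 2: water left = (1−0.222)×663.17 = 515.94; final concentrate = 712.59 kg/s.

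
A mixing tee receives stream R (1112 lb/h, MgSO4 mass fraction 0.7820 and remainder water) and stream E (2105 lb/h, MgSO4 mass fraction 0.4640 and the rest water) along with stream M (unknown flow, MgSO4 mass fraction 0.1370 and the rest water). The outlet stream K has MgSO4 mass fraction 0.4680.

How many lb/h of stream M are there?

1029 lb/h

Let M be the unknown flow. Total out = 3217 + M.
MgSO4 balance: 1846.3 + 0.137·M = 0.468·(3217 + M)
(0.137 − 0.468)·M = 0.468×3217 − 1846.3 = -340.75
M = -340.75 / -0.331 = 1029.5 lb/h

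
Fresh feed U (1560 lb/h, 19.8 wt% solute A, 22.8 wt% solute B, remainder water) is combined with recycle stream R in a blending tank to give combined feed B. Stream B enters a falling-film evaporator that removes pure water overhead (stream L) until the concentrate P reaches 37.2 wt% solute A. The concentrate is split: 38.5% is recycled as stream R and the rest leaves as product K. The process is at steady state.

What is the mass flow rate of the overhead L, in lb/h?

729.7 lb/h

Overall solute A balance (none leaves overhead): solute A in fresh feed = solute A in product, i.e. 1560×0.198 = (1−0.385)·P·0.372.
P = 308.88/(0.372×0.615) = 1350.1 lb/h.
Recycle R = 0.385×1350.1 = 519.8 lb/h.
Combined feed B = 1560 + 519.8 = 2079.8 lb/h.
Overhead L = B − P = 2079.8 − 1350.1 = 729.68 lb/h.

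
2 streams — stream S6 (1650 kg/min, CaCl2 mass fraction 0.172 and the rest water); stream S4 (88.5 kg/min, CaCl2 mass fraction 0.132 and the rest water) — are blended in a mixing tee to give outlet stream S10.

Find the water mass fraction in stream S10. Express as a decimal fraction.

Total flow out = 1650 + 88.5 = 1738.5 kg/min.
water in = 1650×0.828 + 88.5×0.868 = 1443 kg/min.
water mass fraction in S10 = 1443/1738.5 = 0.830.

0.830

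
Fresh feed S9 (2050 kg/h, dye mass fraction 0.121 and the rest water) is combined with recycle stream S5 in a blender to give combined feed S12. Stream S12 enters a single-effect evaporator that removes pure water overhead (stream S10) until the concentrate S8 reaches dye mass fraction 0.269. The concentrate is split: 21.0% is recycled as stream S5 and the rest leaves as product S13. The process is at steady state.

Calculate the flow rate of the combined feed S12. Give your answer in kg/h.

Overall dye balance (none leaves overhead): dye in fresh feed = dye in product, i.e. 2050×0.121 = (1−0.210)·S8·0.269.
S8 = 248.05/(0.269×0.790) = 1167.2 kg/h.
Recycle S5 = 0.210×1167.2 = 245.12 kg/h.
Combined feed S12 = 2050 + 245.12 = 2295.1 kg/h.

2295 kg/h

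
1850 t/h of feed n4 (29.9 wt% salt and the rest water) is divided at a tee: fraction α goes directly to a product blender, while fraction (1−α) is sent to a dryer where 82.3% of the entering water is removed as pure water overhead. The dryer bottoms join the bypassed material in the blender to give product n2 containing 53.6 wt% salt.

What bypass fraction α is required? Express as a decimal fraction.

0.234

All 1850×0.299 = 553.15 t/h of salt reaches n2, so n2 = 553.15/0.536 = 1032 t/h and vapour = 818 t/h.
The evaporator receives (1−α)·1850 of feed at 0.701 water and removes 0.823 of that water:
0.823×0.701×(1−α)×1850 = 818
(1−α) = 818/1067.3 = 0.7664;  α = 0.2336.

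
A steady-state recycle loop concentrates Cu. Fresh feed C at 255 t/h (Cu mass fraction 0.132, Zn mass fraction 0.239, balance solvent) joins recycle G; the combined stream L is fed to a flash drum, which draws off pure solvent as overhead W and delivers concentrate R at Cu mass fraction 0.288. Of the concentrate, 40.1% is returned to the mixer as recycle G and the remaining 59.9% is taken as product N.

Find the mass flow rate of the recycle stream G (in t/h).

Overall Cu balance (none leaves overhead): Cu in fresh feed = Cu in product, i.e. 255×0.132 = (1−0.401)·R·0.288.
R = 33.66/(0.288×0.599) = 195.12 t/h.
Recycle G = 0.401×195.12 = 78.242 t/h.

78.24 t/h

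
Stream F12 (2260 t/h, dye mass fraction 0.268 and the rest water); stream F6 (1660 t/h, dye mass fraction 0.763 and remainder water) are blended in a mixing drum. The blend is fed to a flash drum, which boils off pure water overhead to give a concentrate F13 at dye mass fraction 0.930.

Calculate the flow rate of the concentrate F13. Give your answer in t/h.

dye entering = 2260×0.268 + 1660×0.763 = 1872.3 t/h.
All dye reports to F13, so F13 = 1872.3/0.930 = 2013.2 t/h.

2013 t/h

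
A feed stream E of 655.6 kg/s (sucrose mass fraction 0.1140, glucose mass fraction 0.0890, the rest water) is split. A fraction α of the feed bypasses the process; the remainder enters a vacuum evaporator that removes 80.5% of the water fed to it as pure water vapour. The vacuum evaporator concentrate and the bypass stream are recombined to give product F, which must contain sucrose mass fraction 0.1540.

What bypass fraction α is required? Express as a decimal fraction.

0.595

All 655.6×0.114 = 74.738 kg/s of sucrose reaches F, so F = 74.738/0.154 = 485.31 kg/s and vapour = 170.29 kg/s.
The evaporator receives (1−α)·655.6 of feed at 0.797 water and removes 0.805 of that water:
0.805×0.797×(1−α)×655.6 = 170.29
(1−α) = 170.29/420.62 = 0.4048;  α = 0.5952.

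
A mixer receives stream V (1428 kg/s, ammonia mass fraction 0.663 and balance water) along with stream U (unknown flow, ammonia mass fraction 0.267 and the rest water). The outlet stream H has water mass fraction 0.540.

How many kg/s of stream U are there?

1502 kg/s

Let U be the unknown flow. Total out = 1428 + U.
water balance: 481.24 + 0.733·U = 0.540·(1428 + U)
(0.733 − 0.540)·U = 0.540×1428 − 481.24 = 289.88
U = 289.88 / 0.193 = 1502 kg/s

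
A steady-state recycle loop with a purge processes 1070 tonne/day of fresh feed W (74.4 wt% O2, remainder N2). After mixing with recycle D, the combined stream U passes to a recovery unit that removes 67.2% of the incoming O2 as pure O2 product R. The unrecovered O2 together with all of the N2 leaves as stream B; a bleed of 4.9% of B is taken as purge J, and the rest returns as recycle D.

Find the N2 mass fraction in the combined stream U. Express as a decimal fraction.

N2 enters only via W and leaves only via the purge: 1070×0.256 = 0.049×(N2 in B), and the recovery unit passes all N2, so N2 in U = N2 in B = 5590.2 tonne/day.
O2 in U: m_A = 1070×0.744 + (1−0.049)·(1−0.672)·m_A, so m_A = 796.08/0.6881 = 1157 tonne/day.
U = 1157 + 5590.2 = 6747.2 tonne/day.
N2 fraction in U = 5590.2/6747.2 = 0.8285.

0.8285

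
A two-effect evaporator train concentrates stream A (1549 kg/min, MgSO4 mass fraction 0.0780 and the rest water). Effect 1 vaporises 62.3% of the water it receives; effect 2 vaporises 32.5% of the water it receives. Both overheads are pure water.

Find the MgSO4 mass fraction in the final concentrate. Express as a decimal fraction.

0.2495

water in feed = 1549×0.922 = 1428.2 kg/min.
After stage 1: water left = (1−0.623)×1428.2 = 538.42; stream total = 659.25 kg/min.
After stage 2: water left = (1−0.325)×538.42 = 363.44; final concentrate = 484.26 kg/min.
MgSO4 fraction = 120.82/484.26 = 0.2495.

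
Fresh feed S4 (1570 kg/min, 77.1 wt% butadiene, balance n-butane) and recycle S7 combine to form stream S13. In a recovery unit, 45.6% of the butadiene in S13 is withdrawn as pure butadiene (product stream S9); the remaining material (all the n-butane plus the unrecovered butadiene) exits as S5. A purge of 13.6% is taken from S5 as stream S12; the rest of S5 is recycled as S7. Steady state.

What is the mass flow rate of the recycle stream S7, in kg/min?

3358 kg/min

n-butane enters only via S4 and leaves only via the purge: 1570×0.229 = 0.136×(n-butane in S5), and the recovery unit passes all n-butane, so n-butane in S13 = n-butane in S5 = 2643.6 kg/min.
butadiene in S13: m_A = 1570×0.771 + (1−0.136)·(1−0.456)·m_A, so m_A = 1210.5/0.5300 = 2284 kg/min.
S5 = (1−0.456)×2284 + 2643.6 = 3886.1 kg/min.
Recycle S7 = (1−0.136)×3886.1 = 3357.6 kg/min.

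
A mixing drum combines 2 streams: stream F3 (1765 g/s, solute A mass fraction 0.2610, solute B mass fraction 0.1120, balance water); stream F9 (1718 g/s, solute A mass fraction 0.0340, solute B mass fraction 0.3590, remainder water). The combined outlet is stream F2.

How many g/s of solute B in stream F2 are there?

solute B out = solute B in = 1765×0.112 + 1718×0.359 = 814.44 g/s.

814.4 g/s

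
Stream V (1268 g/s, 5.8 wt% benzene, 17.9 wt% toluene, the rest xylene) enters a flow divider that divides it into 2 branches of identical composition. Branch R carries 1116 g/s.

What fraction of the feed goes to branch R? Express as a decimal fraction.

0.880

Fraction to R = 1116/1268 = 0.8801.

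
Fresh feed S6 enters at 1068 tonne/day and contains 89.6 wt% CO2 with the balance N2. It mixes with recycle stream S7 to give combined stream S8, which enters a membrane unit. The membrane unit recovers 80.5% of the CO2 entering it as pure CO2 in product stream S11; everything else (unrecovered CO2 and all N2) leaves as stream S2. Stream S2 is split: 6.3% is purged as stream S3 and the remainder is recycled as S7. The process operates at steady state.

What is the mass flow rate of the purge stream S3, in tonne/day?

125.5 tonne/day

N2 enters only via S6 and leaves only via the purge: 1068×0.104 = 0.063×(N2 in S2), and the membrane unit passes all N2, so N2 in S8 = N2 in S2 = 1763 tonne/day.
CO2 in S8: m_A = 1068×0.896 + (1−0.063)·(1−0.805)·m_A, so m_A = 956.93/0.8173 = 1170.9 tonne/day.
S2 = (1−0.805)×1170.9 + 1763 = 1991.4 tonne/day.
Purge S3 = 0.063×1991.4 = 125.46 tonne/day.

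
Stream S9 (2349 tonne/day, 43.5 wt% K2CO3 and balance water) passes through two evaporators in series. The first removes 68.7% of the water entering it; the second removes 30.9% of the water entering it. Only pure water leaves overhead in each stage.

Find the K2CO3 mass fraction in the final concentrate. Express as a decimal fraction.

0.781

water in feed = 2349×0.565 = 1327.2 tonne/day.
After stage 1: water left = (1−0.687)×1327.2 = 415.41; stream total = 1437.2 tonne/day.
After stage 2: water left = (1−0.309)×415.41 = 287.05; final concentrate = 1308.9 tonne/day.
K2CO3 fraction = 1021.8/1308.9 = 0.781.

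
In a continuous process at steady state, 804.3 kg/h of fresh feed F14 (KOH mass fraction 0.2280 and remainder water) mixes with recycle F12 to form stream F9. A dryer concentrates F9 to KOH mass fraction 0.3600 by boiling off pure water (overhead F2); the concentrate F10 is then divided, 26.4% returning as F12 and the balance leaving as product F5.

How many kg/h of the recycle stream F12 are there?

Overall KOH balance (none leaves overhead): KOH in fresh feed = KOH in product, i.e. 804.3×0.228 = (1−0.264)·F10·0.360.
F10 = 183.38/(0.360×0.736) = 692.11 kg/h.
Recycle F12 = 0.264×692.11 = 182.72 kg/h.

182.7 kg/h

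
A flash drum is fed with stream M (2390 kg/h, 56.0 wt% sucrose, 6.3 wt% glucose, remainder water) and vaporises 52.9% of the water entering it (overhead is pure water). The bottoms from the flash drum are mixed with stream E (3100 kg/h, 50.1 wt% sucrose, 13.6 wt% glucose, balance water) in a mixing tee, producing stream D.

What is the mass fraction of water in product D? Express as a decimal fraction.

Vapour removed = 0.529×0.377×2390 = 476.64 kg/h; concentrate = 1913.4 kg/h.
water reaching the mixer = 424.39 (from concentrate) + 3100×0.363 = 1549.7 kg/h.
Product flow = 1913.4 + 3100 = 5013.4 kg/h; water fraction = 0.309.

0.309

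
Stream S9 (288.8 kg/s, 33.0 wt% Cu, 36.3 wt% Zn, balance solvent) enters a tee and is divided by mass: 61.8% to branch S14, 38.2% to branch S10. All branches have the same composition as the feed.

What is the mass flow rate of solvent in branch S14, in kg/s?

Branch S14 total = 0.618×288.8 = 178.48 kg/s.
solvent in S14 = 0.307×178.48 = 54.793 kg/s.

54.79 kg/s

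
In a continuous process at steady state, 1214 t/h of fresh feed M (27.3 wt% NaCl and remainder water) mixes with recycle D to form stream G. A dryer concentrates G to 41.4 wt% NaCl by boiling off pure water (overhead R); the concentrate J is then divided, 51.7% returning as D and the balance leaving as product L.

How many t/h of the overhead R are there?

Overall NaCl balance (none leaves overhead): NaCl in fresh feed = NaCl in product, i.e. 1214×0.273 = (1−0.517)·J·0.414.
J = 331.42/(0.414×0.483) = 1657.4 t/h.
Recycle D = 0.517×1657.4 = 856.89 t/h.
Combined feed G = 1214 + 856.89 = 2070.9 t/h.
Overhead R = G − J = 2070.9 − 1657.4 = 413.46 t/h.

413.5 t/h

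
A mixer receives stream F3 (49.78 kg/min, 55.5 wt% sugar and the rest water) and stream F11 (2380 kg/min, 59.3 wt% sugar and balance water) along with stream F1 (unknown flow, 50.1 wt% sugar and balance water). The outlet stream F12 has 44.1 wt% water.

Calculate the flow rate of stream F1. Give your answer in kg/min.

1392 kg/min

Let F1 be the unknown flow. Total out = 2429.8 + F1.
water balance: 990.81 + 0.499·F1 = 0.441·(2429.8 + F1)
(0.499 − 0.441)·F1 = 0.441×2429.8 − 990.81 = 80.721
F1 = 80.721 / 0.058 = 1391.7 kg/min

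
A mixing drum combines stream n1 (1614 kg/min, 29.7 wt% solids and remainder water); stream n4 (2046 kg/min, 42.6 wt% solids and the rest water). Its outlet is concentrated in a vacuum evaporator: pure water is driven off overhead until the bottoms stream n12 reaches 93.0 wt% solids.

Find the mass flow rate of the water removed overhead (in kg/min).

2207 kg/min

solids entering = 1614×0.297 + 2046×0.426 = 1351 kg/min.
All solids reports to n12, so n12 = 1351/0.930 = 1452.6 kg/min.
Total feed = 3660 kg/min; overhead = 3660 − 1452.6 = 2207.4 kg/min.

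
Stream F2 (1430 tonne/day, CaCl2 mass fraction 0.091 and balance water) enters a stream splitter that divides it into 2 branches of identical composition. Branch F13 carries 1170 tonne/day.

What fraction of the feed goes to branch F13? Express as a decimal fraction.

Fraction to F13 = 1170/1430 = 0.8182.

0.818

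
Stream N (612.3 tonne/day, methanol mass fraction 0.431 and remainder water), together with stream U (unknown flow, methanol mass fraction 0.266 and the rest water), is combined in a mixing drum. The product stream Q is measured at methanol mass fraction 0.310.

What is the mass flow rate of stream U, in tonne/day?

1684 tonne/day

Let U be the unknown flow. Total out = 612.3 + U.
methanol balance: 263.9 + 0.266·U = 0.310·(612.3 + U)
(0.266 − 0.310)·U = 0.310×612.3 − 263.9 = -74.088
U = -74.088 / -0.044 = 1683.8 tonne/day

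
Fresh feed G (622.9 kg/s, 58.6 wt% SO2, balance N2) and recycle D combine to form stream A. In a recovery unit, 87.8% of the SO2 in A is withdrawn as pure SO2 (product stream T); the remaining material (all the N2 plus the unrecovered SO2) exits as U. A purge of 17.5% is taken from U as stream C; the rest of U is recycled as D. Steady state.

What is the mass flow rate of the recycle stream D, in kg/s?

1257 kg/s

N2 enters only via G and leaves only via the purge: 622.9×0.414 = 0.175×(N2 in U), and the recovery unit passes all N2, so N2 in A = N2 in U = 1473.6 kg/s.
SO2 in A: m_A = 622.9×0.586 + (1−0.175)·(1−0.878)·m_A, so m_A = 365.02/0.8993 = 405.87 kg/s.
U = (1−0.878)×405.87 + 1473.6 = 1523.1 kg/s.
Recycle D = (1−0.175)×1523.1 = 1256.6 kg/s.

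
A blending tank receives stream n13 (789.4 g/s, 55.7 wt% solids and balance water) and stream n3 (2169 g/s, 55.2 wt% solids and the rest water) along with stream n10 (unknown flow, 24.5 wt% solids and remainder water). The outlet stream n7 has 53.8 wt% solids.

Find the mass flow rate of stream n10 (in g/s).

Let n10 be the unknown flow. Total out = 2958.4 + n10.
solids balance: 1637 + 0.245·n10 = 0.538·(2958.4 + n10)
(0.245 − 0.538)·n10 = 0.538×2958.4 − 1637 = -45.365
n10 = -45.365 / -0.293 = 154.83 g/s

154.8 g/s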